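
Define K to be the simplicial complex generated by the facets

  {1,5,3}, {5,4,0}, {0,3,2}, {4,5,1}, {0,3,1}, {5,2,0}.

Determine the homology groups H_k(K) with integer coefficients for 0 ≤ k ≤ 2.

H_0 = Z,  H_1 = Z,  H_2 = 0.

Fix the vertex order 0 < 1 < 2 < 3 < 4 < 5 and write every simplex with vertices in increasing order. Then dim K = 2 and the simplices of K are:

  0-simplices (6): [0], [1], [2], [3], [4], [5]
  1-simplices (12): [0,1], [0,2], [0,3], [0,4], [0,5], [1,3], [1,4], [1,5], [2,3], [2,5], [3,5], [4,5]
  2-simplices (6): [0,1,3], [0,2,3], [0,2,5], [0,4,5], [1,3,5], [1,4,5]

so the chain groups are C_0 ≅ Z^6, C_1 ≅ Z^12, C_2 ≅ Z^6.

∂_1: C_1 → C_0 sends each edge [p,q] (with p < q) to q − p.
As a 6×12 matrix over Z this has rank 5, with invariant factors (1,1,1,1,1).

∂_2: C_2 → C_1 maps a triangle to the signed sum of its edges. For instance
  ∂[0,1,3] = [1,3] − [0,3] + [0,1],
  ∂[0,4,5] = [4,5] − [0,5] + [0,4].
As a 12×6 matrix over Z this has rank 6, with invariant factors (1,1,1,1,1,1).

Computing H_k = (kernel of ∂_k) / (image of ∂_{k+1}):

  H_0: rank C_0 − rank ∂_1 = 6 − 5 = 1, and the invariant factors of ∂_1 are all 1, so H_0 ≅ Z.
  H_1: rank ker ∂_1 − rank ∂_2 = (12 − 5) − 6 = 1, and the invariant factors of ∂_2 are all 1, so H_1 ≅ Z.
  H_2: rank ker ∂_2 − rank ∂_3 = (6 − 6) − 0 = 0, and there is no ∂_3, so H_2 ≅ 0.

As a check, the Euler characteristic is 6 − 12 + 6 = 0, which agrees with 1 − 1 + 0 = 0.
(K is a triangulation of the cylinder S^1 x I.)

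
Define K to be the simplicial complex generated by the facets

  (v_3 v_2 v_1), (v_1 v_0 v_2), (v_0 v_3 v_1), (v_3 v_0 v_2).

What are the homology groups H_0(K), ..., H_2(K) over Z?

Order the vertices as v_0 < v_1 < v_2 < v_3. Listing each simplex with vertices in this order, K has dimension 2 with simplices:

  0-simplices (4): [v_0], [v_1], [v_2], [v_3]
  1-simplices (6): [v_0,v_1], [v_0,v_2], [v_0,v_3], [v_1,v_2], [v_1,v_3], [v_2,v_3]
  2-simplices (4): [v_0,v_1,v_2], [v_0,v_1,v_3], [v_0,v_2,v_3], [v_1,v_2,v_3]

Hence C_0 ≅ Z^4, C_1 ≅ Z^6, C_2 ≅ Z^4.

The boundary map ∂_1: C_1 → C_0 maps an edge to its endpoints' difference, ∂[p,q] = q − p. For instance
  ∂[v_1,v_3] = [v_3] − [v_1].
The resulting 4×6 matrix has rank 3, and its Smith normal form has invariant factors (1,1,1).

The boundary map ∂_2: C_2 → C_1 maps a triangle to the signed sum of its edges. For instance
  ∂[v_0,v_1,v_2] = [v_1,v_2] − [v_0,v_2] + [v_0,v_1],
  ∂[v_1,v_2,v_3] = [v_2,v_3] − [v_1,v_3] + [v_1,v_2].
This gives a 6×4 integer matrix of rank 3; reducing to Smith normal form yields diagonal entries (1,1,1).

From H_k ≅ ker(∂_k) / im(∂_{k+1}) we obtain:

  H_0: rank C_0 − rank ∂_1 = 4 − 3 = 1, and the invariant factors of ∂_1 are all 1, so H_0 ≅ Z.
  H_1: rank ker ∂_1 − rank ∂_2 = (6 − 3) − 3 = 0, and the invariant factors of ∂_2 are all 1, so H_1 ≅ 0.
  H_2: rank ker ∂_2 − rank ∂_3 = (4 − 3) − 0 = 1, and there is no ∂_3, so H_2 ≅ Z.

As a check, the Euler characteristic is 4 − 6 + 4 = 2, which agrees with 1 − 0 + 1 = 2.
(K is a triangulation of the 2-sphere S^2.)

H_0 = Z,  H_1 = 0,  H_2 = Z.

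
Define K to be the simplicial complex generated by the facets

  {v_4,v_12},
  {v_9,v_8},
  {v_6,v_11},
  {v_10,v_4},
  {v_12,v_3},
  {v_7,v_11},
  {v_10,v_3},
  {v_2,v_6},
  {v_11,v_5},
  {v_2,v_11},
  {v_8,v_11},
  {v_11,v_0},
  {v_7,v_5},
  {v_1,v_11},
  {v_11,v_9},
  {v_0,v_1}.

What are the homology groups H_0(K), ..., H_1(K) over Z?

Fix the vertex order v_0 < v_1 < v_2 < v_3 < v_4 < v_5 < v_6 < v_7 < v_8 < v_9 < v_10 < v_11 < v_12 and write every simplex with vertices in increasing order. Then dim K = 1 and the simplices of K are:

  0-simplices (13): [v_0], [v_1], [v_2], [v_3], [v_4], [v_5], [v_6], [v_7], [v_8], [v_9], [v_10], [v_11], [v_12]
  1-simplices (16): (16 of them)

giving chain groups C_0 ≅ Z^13, C_1 ≅ Z^16.

Boundary ∂_1: C_1 → C_0 is given by ∂[p,q] = [q] − [p].
This gives a 13×16 integer matrix of rank 11; reducing to Smith normal form yields diagonal entries (1,1,1,1,1,1,1,1,1,1,1).

Reading off H_k = ker ∂_k / im ∂_{k+1}:

  H_0: rank C_0 − rank ∂_1 = 13 − 11 = 2, and the invariant factors of ∂_1 are all 1, so H_0 ≅ Z^2.
  H_1: rank ker ∂_1 − rank ∂_2 = (16 − 11) − 0 = 5, and there is no ∂_2, so H_1 ≅ Z^5.

As a check, the Euler characteristic is 13 − 16 = -3, which agrees with 2 − 5 = -3.
(K is a triangulation of the disjoint union of the circle S^1 and a wedge of 4 circles.)

H_0 ≅ Z^2,  H_1 ≅ Z^5.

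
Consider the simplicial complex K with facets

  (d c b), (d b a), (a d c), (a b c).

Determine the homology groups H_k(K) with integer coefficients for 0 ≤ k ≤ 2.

H_0 ≅ Z,  H_1 = 0,  H_2 ≅ Z.

Fix the vertex order a < b < c < d and write every simplex with vertices in increasing order. Then dim K = 2 and the simplices of K are:

  0-simplices (4): a, b, c, d
  1-simplices (6): ab, ac, ad, bc, bd, cd
  2-simplices (4): abc, abd, acd, bcd

Hence C_0 ≅ Z^4, C_1 ≅ Z^6, C_2 ≅ Z^4.

Boundary ∂_1: C_1 → C_0 maps an edge to its endpoints' difference, ∂[p,q] = q − p.
The resulting 4×6 matrix has rank 3, and its Smith normal form has invariant factors (1,1,1).

Boundary ∂_2: C_2 → C_1 acts by ∂[p,q,r] = [q,r] − [p,r] + [p,q]. For instance
  ∂abd = bd − ad + ab,
  ∂acd = cd − ad + ac.
The 6×4 boundary matrix has rank 3 and Smith normal form diag(1,1,1).

From H_k ≅ ker(∂_k) / im(∂_{k+1}) we obtain:

  H_0: rank C_0 − rank ∂_1 = 4 − 3 = 1, and the invariant factors of ∂_1 are all 1, so H_0 = Z.
  H_1: rank ker ∂_1 − rank ∂_2 = (6 − 3) − 3 = 0, and the invariant factors of ∂_2 are all 1, so H_1 = 0.
  H_2: rank ker ∂_2 − rank ∂_3 = (4 − 3) − 0 = 1, and there is no ∂_3, so H_2 = Z.

As a check, the Euler characteristic is 4 − 6 + 4 = 2, which agrees with 1 − 0 + 1 = 2.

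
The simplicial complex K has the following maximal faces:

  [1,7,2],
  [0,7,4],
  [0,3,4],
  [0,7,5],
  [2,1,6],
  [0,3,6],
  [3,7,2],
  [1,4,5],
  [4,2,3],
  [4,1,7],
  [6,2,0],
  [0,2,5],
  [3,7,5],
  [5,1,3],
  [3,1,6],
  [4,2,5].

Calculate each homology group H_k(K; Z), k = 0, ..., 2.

Fix the vertex order 0 < 1 < 2 < 3 < 4 < 5 < 6 < 7 and write every simplex with vertices in increasing order. Then dim K = 2 and the simplices of K are:

  0-simplices (8): [0], [1], [2], [3], [4], [5], [6], [7]
  1-simplices (24): (24 of them)
  2-simplices (16): [0,2,5], [0,2,6], [0,3,4], [0,3,6], [0,4,7], [0,5,7], [1,2,6], [1,2,7], [1,3,5], [1,3,6], [1,4,5], [1,4,7], [2,3,4], [2,3,7], [2,4,5], [3,5,7]

so the chain groups are C_0 ≅ Z^8, C_1 ≅ Z^24, C_2 ≅ Z^16.

∂_1: C_1 → C_0 is given by ∂[p,q] = [q] − [p]. For instance
  ∂[3,4] = [4] − [3].
The 8×24 boundary matrix has rank 7 and Smith normal form diag(1,1,1,1,1,1,1).

Boundary ∂_2: C_2 → C_1 sends each 2-simplex [p,q,r] to [q,r] − [p,r] + [p,q]. For instance
  ∂[0,2,5] = [2,5] − [0,5] + [0,2],
  ∂[1,3,5] = [3,5] − [1,5] + [1,3].
The 24×16 boundary matrix has rank 15 and Smith normal form diag(1,1,1,1,1,1,1,1,1,1,1,1,1,1,1).

Computing H_k = (kernel of ∂_k) / (image of ∂_{k+1}):

  H_0: rank C_0 − rank ∂_1 = 8 − 7 = 1, and the invariant factors of ∂_1 are all 1, so H_0 ≅ Z.
  H_1: rank ker ∂_1 − rank ∂_2 = (24 − 7) − 15 = 2, and the invariant factors of ∂_2 are all 1, so H_1 ≅ Z^2.
  H_2: rank ker ∂_2 − rank ∂_3 = (16 − 15) − 0 = 1, and there is no ∂_3, so H_2 ≅ Z.

(K is a triangulation of the torus T^2.)

H_0 ≅ Z,  H_1 ≅ Z^2,  H_2 ≅ Z.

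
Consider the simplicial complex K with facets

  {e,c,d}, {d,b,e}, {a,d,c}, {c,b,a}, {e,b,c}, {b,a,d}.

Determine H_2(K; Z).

K has 5 vertices, 9 edges, 6 triangles.
rank ∂_2 = 5, rank ∂_3 = 0 ⇒ b_2 = 6 − 5 − 0 = 1. So H_2 = Z.

H_2 ≅ Z.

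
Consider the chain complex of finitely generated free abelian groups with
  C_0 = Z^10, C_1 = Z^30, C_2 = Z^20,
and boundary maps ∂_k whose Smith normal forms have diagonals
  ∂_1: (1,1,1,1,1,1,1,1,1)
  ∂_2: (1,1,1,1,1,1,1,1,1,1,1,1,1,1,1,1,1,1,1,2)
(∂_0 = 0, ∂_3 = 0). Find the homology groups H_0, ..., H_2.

H_0: b_0 = 10 − 0 − 9 = 1; torsion from ∂_1 factors > 1: none. So H_0 ≅ Z.
H_1: b_1 = 30 − 9 − 20 = 1; torsion from ∂_2 factors > 1: [2]. So H_1 ≅ Z ⊕ Z/2.
H_2: b_2 = 20 − 20 − 0 = 0; torsion from ∂_3 factors > 1: none. So H_2 ≅ 0.

H_0 ≅ Z,  H_1 ≅ Z ⊕ Z/2,  H_2 = 0.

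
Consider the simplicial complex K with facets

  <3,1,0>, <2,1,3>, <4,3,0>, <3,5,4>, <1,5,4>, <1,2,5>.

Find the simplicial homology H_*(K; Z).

Fix the vertex order 0 < 1 < 2 < 3 < 4 < 5 and write every simplex with vertices in increasing order. Then dim K = 2 and the simplices of K are:

  0-simplices (6): [0], [1], [2], [3], [4], [5]
  1-simplices (12): [0,1], [0,3], [0,4], [1,2], [1,3], [1,4], [1,5], [2,3], [2,5], [3,4], [3,5], [4,5]
  2-simplices (6): [0,1,3], [0,3,4], [1,2,3], [1,2,5], [1,4,5], [3,4,5]

Hence C_0 ≅ Z^6, C_1 ≅ Z^12, C_2 ≅ Z^6.

∂_1: C_1 → C_0 is given by ∂[p,q] = [q] − [p]. For instance
  ∂[1,4] = [4] − [1].
The resulting 6×12 matrix has rank 5, and its Smith normal form has invariant factors (1,1,1,1,1).

The boundary map ∂_2: C_2 → C_1 sends each 2-simplex [p,q,r] to [q,r] − [p,r] + [p,q]. For instance
  ∂[3,4,5] = [4,5] − [3,5] + [3,4],
  ∂[1,2,5] = [2,5] − [1,5] + [1,2].
The 12×6 boundary matrix has rank 6 and Smith normal form diag(1,1,1,1,1,1).

Reading off H_k = ker ∂_k / im ∂_{k+1}:

  H_0: rank C_0 − rank ∂_1 = 6 − 5 = 1, and the invariant factors of ∂_1 are all 1, so H_0 = Z.
  H_1: rank ker ∂_1 − rank ∂_2 = (12 − 5) − 6 = 1, and the invariant factors of ∂_2 are all 1, so H_1 = Z.
  H_2: rank ker ∂_2 − rank ∂_3 = (6 − 6) − 0 = 0, and there is no ∂_3, so H_2 = 0.

H_0 ≅ Z,  H_1 ≅ Z,  H_2 = 0.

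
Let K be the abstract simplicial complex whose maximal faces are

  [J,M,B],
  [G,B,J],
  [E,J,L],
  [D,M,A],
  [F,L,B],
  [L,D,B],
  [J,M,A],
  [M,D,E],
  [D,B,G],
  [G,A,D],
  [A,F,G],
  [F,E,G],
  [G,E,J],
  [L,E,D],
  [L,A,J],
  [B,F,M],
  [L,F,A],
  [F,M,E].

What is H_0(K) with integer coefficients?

H_0 = Z.

Order the vertices as A < B < D < E < F < G < J < L < M. Listing each simplex with vertices in this order, K has dimension 2 with simplices:

  0-simplices (9): A, B, D, E, F, G, J, L, M
  1-simplices (27): AD, AF, AG, AJ, AL, AM, BD, BF, BG, BJ, BL, BM, DE, DG, DL, DM, EF, EG, EJ, EL, EM, FG, FL, FM, GJ, JL, JM
  2-simplices (18): ADG, ADM, AFG, AFL, AJL, AJM, BDG, BDL, BFL, BFM, BGJ, BJM, DEL, DEM, EFG, EFM, EGJ, EJL

so the chain groups are C_0 ≅ Z^9, C_1 ≅ Z^27, C_2 ≅ Z^18.

Boundary ∂_1: C_1 → C_0 sends each edge [p,q] (with p < q) to q − p. For instance
  ∂BM = M − B.
The resulting 9×27 matrix has rank 8, and its Smith normal form has invariant factors (1,1,1,1,1,1,1,1).

The boundary map ∂_2: C_2 → C_1 acts by ∂[p,q,r] = [q,r] − [p,r] + [p,q]. For instance
  ∂DEM = EM − DM + DE,
  ∂EFM = FM − EM + EF.
As a 27×18 matrix over Z this has rank 17, with invariant factors (1,1,1,1,1,1,1,1,1,1,1,1,1,1,1,1,1).

Now H_k = ker ∂_k / im ∂_{k+1}, so:

  H_0: rank C_0 − rank ∂_1 = 9 − 8 = 1, and the invariant factors of ∂_1 are all 1, so H_0 ≅ Z.

(K is a triangulation of the torus T^2.)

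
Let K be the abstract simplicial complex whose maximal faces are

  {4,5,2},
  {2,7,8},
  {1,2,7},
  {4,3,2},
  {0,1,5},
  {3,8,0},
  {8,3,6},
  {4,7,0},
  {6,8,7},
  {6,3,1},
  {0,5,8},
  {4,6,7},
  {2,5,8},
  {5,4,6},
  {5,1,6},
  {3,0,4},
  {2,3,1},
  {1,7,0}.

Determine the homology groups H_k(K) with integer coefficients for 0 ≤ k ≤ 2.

Take the total order 0 < 1 < 2 < 3 < 4 < 5 < 6 < 7 < 8 on the vertex set. Then K (dimension 2) consists of the simplices:

  0-simplices (9): [0], [1], [2], [3], [4], [5], [6], [7], [8]
  1-simplices (27): (27 of them)
  2-simplices (18): [0,1,5], [0,1,7], [0,3,4], [0,3,8], [0,4,7], [0,5,8], [1,2,3], [1,2,7], [1,3,6], [1,5,6], [2,3,4], [2,4,5], [2,5,8], [2,7,8], [3,6,8], [4,5,6], [4,6,7], [6,7,8]

Hence C_0 ≅ Z^9, C_1 ≅ Z^27, C_2 ≅ Z^18.

The boundary map ∂_1: C_1 → C_0 sends each edge [p,q] (with p < q) to q − p. For instance
  ∂[1,3] = [3] − [1].
This gives a 9×27 integer matrix of rank 8; reducing to Smith normal form yields diagonal entries (1,1,1,1,1,1,1,1).

The boundary map ∂_2: C_2 → C_1 maps a triangle to the signed sum of its edges. For instance
  ∂[1,2,3] = [2,3] − [1,3] + [1,2],
  ∂[1,5,6] = [5,6] − [1,6] + [1,5].
The 27×18 boundary matrix has rank 17 and Smith normal form diag(1,1,1,1,1,1,1,1,1,1,1,1,1,1,1,1,1).

From H_k ≅ ker(∂_k) / im(∂_{k+1}) we obtain:

  H_0: rank C_0 − rank ∂_1 = 9 − 8 = 1, and the invariant factors of ∂_1 are all 1, so H_0 ≅ Z.
  H_1: rank ker ∂_1 − rank ∂_2 = (27 − 8) − 17 = 2, and the invariant factors of ∂_2 are all 1, so H_1 ≅ Z^2.
  H_2: rank ker ∂_2 − rank ∂_3 = (18 − 17) − 0 = 1, and there is no ∂_3, so H_2 ≅ Z.

As a check, the Euler characteristic is 9 − 27 + 18 = 0, which agrees with 1 − 2 + 1 = 0.

H_0 ≅ Z,  H_1 ≅ Z^2,  H_2 ≅ Z.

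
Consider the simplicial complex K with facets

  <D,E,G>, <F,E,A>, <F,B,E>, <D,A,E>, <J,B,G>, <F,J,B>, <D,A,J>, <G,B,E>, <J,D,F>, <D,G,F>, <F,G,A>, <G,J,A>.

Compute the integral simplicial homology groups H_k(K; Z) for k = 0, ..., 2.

H_0 ≅ Z,  H_1 ≅ Z_2,  H_2 = 0.

Take the total order A < B < D < E < F < G < J on the vertex set. Then K (dimension 2) consists of the simplices:

  0-simplices (7): A, B, D, E, F, G, J
  1-simplices (18): AD, AE, AF, AG, AJ, BE, BF, BG, BJ, DE, DF, DG, DJ, EF, EG, FG, FJ, GJ
  2-simplices (12): ADE, ADJ, AEF, AFG, AGJ, BEF, BEG, BFJ, BGJ, DEG, DFG, DFJ

giving chain groups C_0 ≅ Z^7, C_1 ≅ Z^18, C_2 ≅ Z^12.

The boundary map ∂_1: C_1 → C_0 maps an edge to its endpoints' difference, ∂[p,q] = q − p. For instance
  ∂EG = G − E.
As a 7×18 matrix over Z this has rank 6, with invariant factors (1,1,1,1,1,1).

∂_2: C_2 → C_1 acts by ∂[p,q,r] = [q,r] − [p,r] + [p,q]. For instance
  ∂AEF = EF − AF + AE,
  ∂BEG = EG − BG + BE.
The 18×12 boundary matrix has rank 12 and Smith normal form diag(1,1,1,1,1,1,1,1,1,1,1,2).

From H_k ≅ ker(∂_k) / im(∂_{k+1}) we obtain:

  H_0: rank C_0 − rank ∂_1 = 7 − 6 = 1, and the invariant factors of ∂_1 are all 1, so H_0 = Z.
  H_1: rank ker ∂_1 − rank ∂_2 = (18 − 6) − 12 = 0, and ∂_2 has invariant factor 2 > 1, so H_1 = Z_2.
  H_2: rank ker ∂_2 − rank ∂_3 = (12 − 12) − 0 = 0, and there is no ∂_3, so H_2 = 0.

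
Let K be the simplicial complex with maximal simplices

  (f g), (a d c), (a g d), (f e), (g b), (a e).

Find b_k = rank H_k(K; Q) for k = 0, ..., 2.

b_0 = 1, b_1 = 1, b_2 = 0.

Fix the vertex order a < b < c < d < e < f < g and write every simplex with vertices in increasing order. Then dim K = 2 and the simplices of K are:

  0-simplices (7): a, b, c, d, e, f, g
  1-simplices (9): ac, ad, ae, ag, bg, cd, dg, ef, fg
  2-simplices (2): acd, adg

giving chain groups C_0 ≅ Z^7, C_1 ≅ Z^9, C_2 ≅ Z^2.

Boundary ∂_1: C_1 → C_0 is given by ∂[p,q] = [q] − [p]. For instance
  ∂ad = d − a.
The 7×9 boundary matrix has rank 6 and Smith normal form diag(1,1,1,1,1,1).

The boundary map ∂_2: C_2 → C_1 acts by ∂[p,q,r] = [q,r] − [p,r] + [p,q]. For instance
  ∂adg = dg − ag + ad,
  ∂acd = cd − ad + ac.
The resulting 9×2 matrix has rank 2, and its Smith normal form has invariant factors (1,1).

From H_k ≅ ker(∂_k) / im(∂_{k+1}) we obtain:

  H_0: rank C_0 − rank ∂_1 = 7 − 6 = 1, and the invariant factors of ∂_1 are all 1, so H_0 ≅ Z.
  H_1: rank ker ∂_1 − rank ∂_2 = (9 − 6) − 2 = 1, and the invariant factors of ∂_2 are all 1, so H_1 ≅ Z.
  H_2: rank ker ∂_2 − rank ∂_3 = (2 − 2) − 0 = 0, and there is no ∂_3, so H_2 ≅ 0.

Hence the Betti numbers are b_0 = 1, b_1 = 1, b_2 = 0.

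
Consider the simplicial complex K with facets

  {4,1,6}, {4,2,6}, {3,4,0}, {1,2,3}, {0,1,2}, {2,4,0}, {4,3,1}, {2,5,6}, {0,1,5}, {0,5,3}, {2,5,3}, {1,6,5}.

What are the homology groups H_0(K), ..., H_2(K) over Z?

H_0 ≅ Z,  H_1 ≅ Z/2Z,  H_2 = 0.

Order the vertices as 0 < 1 < 2 < 3 < 4 < 5 < 6. Listing each simplex with vertices in this order, K has dimension 2 with simplices:

  0-simplices (7): [0], [1], [2], [3], [4], [5], [6]
  1-simplices (18): [0,1], [0,2], [0,3], [0,4], [0,5], [1,2], [1,3], [1,4], [1,5], [1,6], [2,3], [2,4], [2,5], [2,6], [3,4], [3,5], [4,6], [5,6]
  2-simplices (12): [0,1,2], [0,1,5], [0,2,4], [0,3,4], [0,3,5], [1,2,3], [1,3,4], [1,4,6], [1,5,6], [2,3,5], [2,4,6], [2,5,6]

Hence C_0 ≅ Z^7, C_1 ≅ Z^18, C_2 ≅ Z^12.

Boundary ∂_1: C_1 → C_0 sends each edge [p,q] (with p < q) to q − p. For instance
  ∂[2,6] = [6] − [2].
The resulting 7×18 matrix has rank 6, and its Smith normal form has invariant factors (1,1,1,1,1,1).

Boundary ∂_2: C_2 → C_1 acts by ∂[p,q,r] = [q,r] − [p,r] + [p,q]. For instance
  ∂[0,2,4] = [2,4] − [0,4] + [0,2],
  ∂[0,3,5] = [3,5] − [0,5] + [0,3].
The 18×12 boundary matrix has rank 12 and Smith normal form diag(1,1,1,1,1,1,1,1,1,1,1,2).

From H_k ≅ ker(∂_k) / im(∂_{k+1}) we obtain:

  H_0: rank C_0 − rank ∂_1 = 7 − 6 = 1, and the invariant factors of ∂_1 are all 1, so H_0 = Z.
  H_1: rank ker ∂_1 − rank ∂_2 = (18 − 6) − 12 = 0, and ∂_2 has invariant factor 2 > 1, so H_1 = Z/2Z.
  H_2: rank ker ∂_2 − rank ∂_3 = (12 − 12) − 0 = 0, and there is no ∂_3, so H_2 = 0.

As a check, the Euler characteristic is 7 − 18 + 12 = 1, which agrees with 1 − 0 + 0 = 1.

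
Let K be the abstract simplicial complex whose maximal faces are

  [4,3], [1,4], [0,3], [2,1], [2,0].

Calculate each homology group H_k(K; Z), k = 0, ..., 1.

H_0 ≅ Z,  H_1 ≅ Z.

We work with the vertex ordering 0 < 1 < 2 < 3 < 4. The simplices of K, each written with vertices in increasing order, are:

  0-simplices (5): [0], [1], [2], [3], [4]
  1-simplices (5): [0,2], [0,3], [1,2], [1,4], [3,4]

so the chain groups are C_0 ≅ Z^5, C_1 ≅ Z^5.

Boundary ∂_1: C_1 → C_0 sends each edge [p,q] (with p < q) to q − p. For instance
  ∂[1,2] = [2] − [1].
The resulting 5×5 matrix has rank 4, and its Smith normal form has invariant factors (1,1,1,1).

Reading off H_k = ker ∂_k / im ∂_{k+1}:

  H_0: rank C_0 − rank ∂_1 = 5 − 4 = 1, and the invariant factors of ∂_1 are all 1, so H_0 = Z.
  H_1: rank ker ∂_1 − rank ∂_2 = (5 − 4) − 0 = 1, and there is no ∂_2, so H_1 = Z.

As a check, the Euler characteristic is 5 − 5 = 0, which agrees with 1 − 1 = 0.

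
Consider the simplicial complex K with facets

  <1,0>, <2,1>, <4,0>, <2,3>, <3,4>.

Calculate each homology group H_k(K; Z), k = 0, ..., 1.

H_0 ≅ Z,  H_1 ≅ Z.

We work with the vertex ordering 0 < 1 < 2 < 3 < 4. The simplices of K, each written with vertices in increasing order, are:

  0-simplices (5): [0], [1], [2], [3], [4]
  1-simplices (5): [0,1], [0,4], [1,2], [2,3], [3,4]

so the chain groups are C_0 ≅ Z^5, C_1 ≅ Z^5.

∂_1: C_1 → C_0 maps an edge to its endpoints' difference, ∂[p,q] = q − p. For instance
  ∂[1,2] = [2] − [1].
This gives a 5×5 integer matrix of rank 4; reducing to Smith normal form yields diagonal entries (1,1,1,1).

From H_k ≅ ker(∂_k) / im(∂_{k+1}) we obtain:

  H_0: rank C_0 − rank ∂_1 = 5 − 4 = 1, and the invariant factors of ∂_1 are all 1, so H_0 ≅ Z.
  H_1: rank ker ∂_1 − rank ∂_2 = (5 − 4) − 0 = 1, and there is no ∂_2, so H_1 ≅ Z.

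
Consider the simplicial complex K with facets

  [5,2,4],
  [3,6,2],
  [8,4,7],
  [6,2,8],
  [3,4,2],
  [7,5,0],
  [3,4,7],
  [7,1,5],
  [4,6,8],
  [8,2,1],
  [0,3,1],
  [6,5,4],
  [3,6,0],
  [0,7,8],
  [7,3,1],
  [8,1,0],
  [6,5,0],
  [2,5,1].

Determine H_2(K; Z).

Order the vertices as 0 < 1 < 2 < 3 < 4 < 5 < 6 < 7 < 8. Listing each simplex with vertices in this order, K has dimension 2 with simplices:

  0-simplices (9): [0], [1], [2], [3], [4], [5], [6], [7], [8]
  1-simplices (27): (27 of them)
  2-simplices (18): [0,1,3], [0,1,8], [0,3,6], [0,5,6], [0,5,7], [0,7,8], [1,2,5], [1,2,8], [1,3,7], [1,5,7], [2,3,4], [2,3,6], [2,4,5], [2,6,8], [3,4,7], [4,5,6], [4,6,8], [4,7,8]

Hence C_0 ≅ Z^9, C_1 ≅ Z^27, C_2 ≅ Z^18.

∂_1: C_1 → C_0 maps an edge to its endpoints' difference, ∂[p,q] = q − p. For instance
  ∂[4,6] = [6] − [4].
As a 9×27 matrix over Z this has rank 8, with invariant factors (1,1,1,1,1,1,1,1).

Boundary ∂_2: C_2 → C_1 sends each 2-simplex [p,q,r] to [q,r] − [p,r] + [p,q]. For instance
  ∂[4,6,8] = [6,8] − [4,8] + [4,6],
  ∂[0,5,7] = [5,7] − [0,7] + [0,5].
The 27×18 boundary matrix has rank 18 and Smith normal form diag(1,1,1,1,1,1,1,1,1,1,1,1,1,1,1,1,1,2).

From H_k ≅ ker(∂_k) / im(∂_{k+1}) we obtain:

  H_2: rank ker ∂_2 − rank ∂_3 = (18 − 18) − 0 = 0, and there is no ∂_3, so H_2 ≅ 0.

H_2 ≅ 0.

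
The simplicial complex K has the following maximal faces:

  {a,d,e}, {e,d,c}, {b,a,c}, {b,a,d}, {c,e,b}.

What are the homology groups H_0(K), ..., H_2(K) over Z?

H_0 = Z,  H_1 = Z,  H_2 = 0.

Order the vertices as a < b < c < d < e. Listing each simplex with vertices in this order, K has dimension 2 with simplices:

  0-simplices (5): a, b, c, d, e
  1-simplices (10): ab, ac, ad, ae, bc, bd, be, cd, ce, de
  2-simplices (5): abc, abd, ade, bce, cde

giving chain groups C_0 ≅ Z^5, C_1 ≅ Z^10, C_2 ≅ Z^5.

∂_1: C_1 → C_0 maps an edge to its endpoints' difference, ∂[p,q] = q − p. For instance
  ∂ac = c − a.
This gives a 5×10 integer matrix of rank 4; reducing to Smith normal form yields diagonal entries (1,1,1,1).

∂_2: C_2 → C_1 sends each 2-simplex [p,q,r] to [q,r] − [p,r] + [p,q]. For instance
  ∂cde = de − ce + cd,
  ∂ade = de − ae + ad.
The resulting 10×5 matrix has rank 5, and its Smith normal form has invariant factors (1,1,1,1,1).

Computing H_k = (kernel of ∂_k) / (image of ∂_{k+1}):

  H_0: rank C_0 − rank ∂_1 = 5 − 4 = 1, and the invariant factors of ∂_1 are all 1, so H_0 ≅ Z.
  H_1: rank ker ∂_1 − rank ∂_2 = (10 − 4) − 5 = 1, and the invariant factors of ∂_2 are all 1, so H_1 ≅ Z.
  H_2: rank ker ∂_2 − rank ∂_3 = (5 − 5) − 0 = 0, and there is no ∂_3, so H_2 ≅ 0.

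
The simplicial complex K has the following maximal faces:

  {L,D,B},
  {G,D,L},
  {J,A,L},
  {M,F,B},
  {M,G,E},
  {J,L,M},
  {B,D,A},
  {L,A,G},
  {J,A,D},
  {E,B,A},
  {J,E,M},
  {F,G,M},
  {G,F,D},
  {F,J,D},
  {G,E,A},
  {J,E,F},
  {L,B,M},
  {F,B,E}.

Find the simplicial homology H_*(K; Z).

Order the vertices as A < B < D < E < F < G < J < L < M. Listing each simplex with vertices in this order, K has dimension 2 with simplices:

  0-simplices (9): A, B, D, E, F, G, J, L, M
  1-simplices (27): AB, AD, AE, AG, AJ, AL, BD, BE, BF, BL, BM, DF, DG, DJ, DL, EF, EG, EJ, EM, FG, FJ, FM, GL, GM, JL, JM, LM
  2-simplices (18): ABD, ABE, ADJ, AEG, AGL, AJL, BDL, BEF, BFM, BLM, DFG, DFJ, DGL, EFJ, EGM, EJM, FGM, JLM

giving chain groups C_0 ≅ Z^9, C_1 ≅ Z^27, C_2 ≅ Z^18.

Boundary ∂_1: C_1 → C_0 maps an edge to its endpoints' difference, ∂[p,q] = q − p.
This gives a 9×27 integer matrix of rank 8; reducing to Smith normal form yields diagonal entries (1,1,1,1,1,1,1,1).

Boundary ∂_2: C_2 → C_1 sends each 2-simplex [p,q,r] to [q,r] − [p,r] + [p,q]. For instance
  ∂BLM = LM − BM + BL,
  ∂EJM = JM − EM + EJ.
As a 27×18 matrix over Z this has rank 18, with invariant factors (1,1,1,1,1,1,1,1,1,1,1,1,1,1,1,1,1,2).

Reading off H_k = ker ∂_k / im ∂_{k+1}:

  H_0: rank C_0 − rank ∂_1 = 9 − 8 = 1, and the invariant factors of ∂_1 are all 1, so H_0 = Z.
  H_1: rank ker ∂_1 − rank ∂_2 = (27 − 8) − 18 = 1, and ∂_2 has invariant factor 2 > 1, so H_1 = Z ⊕ Z/2.
  H_2: rank ker ∂_2 − rank ∂_3 = (18 − 18) − 0 = 0, and there is no ∂_3, so H_2 = 0.

H_0 = Z,  H_1 = Z ⊕ Z/2,  H_2 = 0.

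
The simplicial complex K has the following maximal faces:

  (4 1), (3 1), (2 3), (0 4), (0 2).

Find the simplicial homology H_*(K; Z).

H_0 = Z,  H_1 = Z.

K has 5 vertices, 5 edges.
rank ∂_0 = 0, rank ∂_1 = 4 ⇒ b_0 = 5 − 0 − 4 = 1; all invariant factors of ∂_1 are 1 so no torsion. So H_0 ≅ Z.
rank ∂_1 = 4, rank ∂_2 = 0 ⇒ b_1 = 5 − 4 − 0 = 1. So H_1 ≅ Z.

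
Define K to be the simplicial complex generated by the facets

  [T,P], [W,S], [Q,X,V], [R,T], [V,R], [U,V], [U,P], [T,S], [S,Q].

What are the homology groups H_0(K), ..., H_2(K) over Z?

We work with the vertex ordering P < Q < R < S < T < U < V < W < X. The simplices of K, each written with vertices in increasing order, are:

  0-simplices (9): P, Q, R, S, T, U, V, W, X
  1-simplices (11): PT, PU, QS, QV, QX, RT, RV, ST, SW, UV, VX
  2-simplices (1): QVX

so the chain groups are C_0 ≅ Z^9, C_1 ≅ Z^11, C_2 ≅ Z^1.

∂_1: C_1 → C_0 maps an edge to its endpoints' difference, ∂[p,q] = q − p.
The 9×11 boundary matrix has rank 8 and Smith normal form diag(1,1,1,1,1,1,1,1).

The boundary map ∂_2: C_2 → C_1 maps a triangle to the signed sum of its edges. For instance
  ∂QVX = VX − QX + QV.
This gives a 11×1 integer matrix of rank 1; reducing to Smith normal form yields diagonal entries (1).

Reading off H_k = ker ∂_k / im ∂_{k+1}:

  H_0: rank C_0 − rank ∂_1 = 9 − 8 = 1, and the invariant factors of ∂_1 are all 1, so H_0 = Z.
  H_1: rank ker ∂_1 − rank ∂_2 = (11 − 8) − 1 = 2, and the invariant factors of ∂_2 are all 1, so H_1 = Z^2.
  H_2: rank ker ∂_2 − rank ∂_3 = (1 − 1) − 0 = 0, and there is no ∂_3, so H_2 = 0.

H_0 = Z,  H_1 = Z^2,  H_2 = 0.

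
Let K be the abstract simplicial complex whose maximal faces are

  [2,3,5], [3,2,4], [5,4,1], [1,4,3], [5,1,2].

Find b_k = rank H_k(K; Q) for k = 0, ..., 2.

Fix the vertex order 1 < 2 < 3 < 4 < 5 and write every simplex with vertices in increasing order. Then dim K = 2 and the simplices of K are:

  0-simplices (5): [1], [2], [3], [4], [5]
  1-simplices (10): [1,2], [1,3], [1,4], [1,5], [2,3], [2,4], [2,5], [3,4], [3,5], [4,5]
  2-simplices (5): [1,2,5], [1,3,4], [1,4,5], [2,3,4], [2,3,5]

so the chain groups are C_0 ≅ Z^5, C_1 ≅ Z^10, C_2 ≅ Z^5.

∂_1: C_1 → C_0 is given by ∂[p,q] = [q] − [p]. For instance
  ∂[2,5] = [5] − [2].
The 5×10 boundary matrix has rank 4 and Smith normal form diag(1,1,1,1).

Boundary ∂_2: C_2 → C_1 sends each 2-simplex [p,q,r] to [q,r] − [p,r] + [p,q]. For instance
  ∂[1,4,5] = [4,5] − [1,5] + [1,4],
  ∂[2,3,4] = [3,4] − [2,4] + [2,3].
The resulting 10×5 matrix has rank 5, and its Smith normal form has invariant factors (1,1,1,1,1).

Reading off H_k = ker ∂_k / im ∂_{k+1}:

  H_0: rank C_0 − rank ∂_1 = 5 − 4 = 1, and the invariant factors of ∂_1 are all 1, so H_0 ≅ Z.
  H_1: rank ker ∂_1 − rank ∂_2 = (10 − 4) − 5 = 1, and the invariant factors of ∂_2 are all 1, so H_1 ≅ Z.
  H_2: rank ker ∂_2 − rank ∂_3 = (5 − 5) − 0 = 0, and there is no ∂_3, so H_2 ≅ 0.

As a check, the Euler characteristic is 5 − 10 + 5 = 0, which agrees with 1 − 1 + 0 = 0.
(K is a triangulation of the Möbius band.)

Hence the Betti numbers are b_0 = 1, b_1 = 1, b_2 = 0.

b_0 = 1, b_1 = 1, b_2 = 0.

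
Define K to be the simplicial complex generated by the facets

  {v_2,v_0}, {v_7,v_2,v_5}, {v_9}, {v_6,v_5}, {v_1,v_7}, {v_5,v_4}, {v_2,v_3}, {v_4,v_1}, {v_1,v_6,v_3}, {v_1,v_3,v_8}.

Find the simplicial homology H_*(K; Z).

Take the total order v_0 < v_1 < v_2 < v_3 < v_4 < v_5 < v_6 < v_7 < v_8 < v_9 on the vertex set. Then K (dimension 2) consists of the simplices:

  0-simplices (10): [v_0], [v_1], [v_2], [v_3], [v_4], [v_5], [v_6], [v_7], [v_8], [v_9]
  1-simplices (14): [v_0,v_2], [v_1,v_3], [v_1,v_4], [v_1,v_6], [v_1,v_7], [v_1,v_8], [v_2,v_3], [v_2,v_5], [v_2,v_7], [v_3,v_6], [v_3,v_8], [v_4,v_5], [v_5,v_6], [v_5,v_7]
  2-simplices (3): [v_1,v_3,v_6], [v_1,v_3,v_8], [v_2,v_5,v_7]

so the chain groups are C_0 ≅ Z^10, C_1 ≅ Z^14, C_2 ≅ Z^3.

The boundary map ∂_1: C_1 → C_0 maps an edge to its endpoints' difference, ∂[p,q] = q − p. For instance
  ∂[v_1,v_4] = [v_4] − [v_1].
The 10×14 boundary matrix has rank 8 and Smith normal form diag(1,1,1,1,1,1,1,1).

Boundary ∂_2: C_2 → C_1 acts by ∂[p,q,r] = [q,r] − [p,r] + [p,q]. For instance
  ∂[v_2,v_5,v_7] = [v_5,v_7] − [v_2,v_7] + [v_2,v_5],
  ∂[v_1,v_3,v_8] = [v_3,v_8] − [v_1,v_8] + [v_1,v_3].
The resulting 14×3 matrix has rank 3, and its Smith normal form has invariant factors (1,1,1).

From H_k ≅ ker(∂_k) / im(∂_{k+1}) we obtain:

  H_0: rank C_0 − rank ∂_1 = 10 − 8 = 2, and the invariant factors of ∂_1 are all 1, so H_0 = Z^2.
  H_1: rank ker ∂_1 − rank ∂_2 = (14 − 8) − 3 = 3, and the invariant factors of ∂_2 are all 1, so H_1 = Z^3.
  H_2: rank ker ∂_2 − rank ∂_3 = (3 − 3) − 0 = 0, and there is no ∂_3, so H_2 = 0.

As a check, the Euler characteristic is 10 − 14 + 3 = -1, which agrees with 2 − 3 + 0 = -1.

H_0 ≅ Z^2,  H_1 ≅ Z^3,  H_2 = 0.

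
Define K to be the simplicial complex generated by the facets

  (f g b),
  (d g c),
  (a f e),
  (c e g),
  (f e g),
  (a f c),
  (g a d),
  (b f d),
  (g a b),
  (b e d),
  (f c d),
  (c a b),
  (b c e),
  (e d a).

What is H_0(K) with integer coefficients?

K has 7 vertices, 21 edges, 14 triangles.
rank ∂_0 = 0, rank ∂_1 = 6 ⇒ b_0 = 7 − 0 − 6 = 1; all invariant factors of ∂_1 are 1 so no torsion. So H_0 ≅ Z.

H_0 = Z.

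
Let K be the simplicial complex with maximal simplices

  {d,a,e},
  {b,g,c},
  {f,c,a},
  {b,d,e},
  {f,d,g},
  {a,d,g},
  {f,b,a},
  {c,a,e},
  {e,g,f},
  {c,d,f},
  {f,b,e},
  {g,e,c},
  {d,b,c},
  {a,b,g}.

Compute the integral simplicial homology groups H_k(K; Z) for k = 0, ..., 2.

H_0 = Z,  H_1 = Z^2,  H_2 = Z.

Fix the vertex order a < b < c < d < e < f < g and write every simplex with vertices in increasing order. Then dim K = 2 and the simplices of K are:

  0-simplices (7): a, b, c, d, e, f, g
  1-simplices (21): ab, ac, ad, ae, af, ag, bc, bd, be, bf, bg, cd, ce, cf, cg, de, df, dg, ef, eg, fg
  2-simplices (14): abf, abg, ace, acf, ade, adg, bcd, bcg, bde, bef, cdf, ceg, dfg, efg

giving chain groups C_0 ≅ Z^7, C_1 ≅ Z^21, C_2 ≅ Z^14.

∂_1: C_1 → C_0 maps an edge to its endpoints' difference, ∂[p,q] = q − p.
The resulting 7×21 matrix has rank 6, and its Smith normal form has invariant factors (1,1,1,1,1,1).

Boundary ∂_2: C_2 → C_1 acts by ∂[p,q,r] = [q,r] − [p,r] + [p,q]. For instance
  ∂bcg = cg − bg + bc,
  ∂bcd = cd − bd + bc.
This gives a 21×14 integer matrix of rank 13; reducing to Smith normal form yields diagonal entries (1,1,1,1,1,1,1,1,1,1,1,1,1).

From H_k ≅ ker(∂_k) / im(∂_{k+1}) we obtain:

  H_0: rank C_0 − rank ∂_1 = 7 − 6 = 1, and the invariant factors of ∂_1 are all 1, so H_0 = Z.
  H_1: rank ker ∂_1 − rank ∂_2 = (21 − 6) − 13 = 2, and the invariant factors of ∂_2 are all 1, so H_1 = Z^2.
  H_2: rank ker ∂_2 − rank ∂_3 = (14 − 13) − 0 = 1, and there is no ∂_3, so H_2 = Z.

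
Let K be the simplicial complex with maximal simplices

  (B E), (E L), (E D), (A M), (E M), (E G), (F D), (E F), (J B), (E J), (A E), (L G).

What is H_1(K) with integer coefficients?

We work with the vertex ordering A < B < D < E < F < G < J < L < M. The simplices of K, each written with vertices in increasing order, are:

  0-simplices (9): A, B, D, E, F, G, J, L, M
  1-simplices (12): AE, AM, BE, BJ, DE, DF, EF, EG, EJ, EL, EM, GL

Hence C_0 ≅ Z^9, C_1 ≅ Z^12.

Boundary ∂_1: C_1 → C_0 maps an edge to its endpoints' difference, ∂[p,q] = q − p. For instance
  ∂EM = M − E.
The 9×12 boundary matrix has rank 8 and Smith normal form diag(1,1,1,1,1,1,1,1).

Reading off H_k = ker ∂_k / im ∂_{k+1}:

  H_1: rank ker ∂_1 − rank ∂_2 = (12 − 8) − 0 = 4, and there is no ∂_2, so H_1 = Z^4.

(K is a triangulation of a wedge of 4 circles.)

H_1 = Z^4.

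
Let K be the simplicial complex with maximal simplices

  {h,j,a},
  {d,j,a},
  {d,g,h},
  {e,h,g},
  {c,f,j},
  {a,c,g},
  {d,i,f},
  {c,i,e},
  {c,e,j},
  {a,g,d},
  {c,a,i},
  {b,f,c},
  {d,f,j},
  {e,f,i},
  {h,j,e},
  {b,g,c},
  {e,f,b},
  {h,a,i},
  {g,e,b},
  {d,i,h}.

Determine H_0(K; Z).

Order the vertices as a < b < c < d < e < f < g < h < i < j. Listing each simplex with vertices in this order, K has dimension 2 with simplices:

  0-simplices (10): a, b, c, d, e, f, g, h, i, j
  1-simplices (30): ac, ad, ag, ah, ai, aj, bc, be, bf, bg, ce, cf, cg, ci, cj, df, dg, dh, di, dj, ef, eg, eh, ei, ej, fi, fj, gh, hi, hj
  2-simplices (20): acg, aci, adg, adj, ahi, ahj, bcf, bcg, bef, beg, cei, cej, cfj, dfi, dfj, dgh, dhi, efi, egh, ehj

giving chain groups C_0 ≅ Z^10, C_1 ≅ Z^30, C_2 ≅ Z^20.

∂_1: C_1 → C_0 sends each edge [p,q] (with p < q) to q − p. For instance
  ∂hi = i − h.
The 10×30 boundary matrix has rank 9 and Smith normal form diag(1,1,1,1,1,1,1,1,1).

Boundary ∂_2: C_2 → C_1 sends each 2-simplex [p,q,r] to [q,r] − [p,r] + [p,q]. For instance
  ∂dhi = hi − di + dh,
  ∂dfj = fj − dj + df.
The resulting 30×20 matrix has rank 20, and its Smith normal form has invariant factors (1,1,1,1,1,1,1,1,1,1,1,1,1,1,1,1,1,1,1,2).

Now H_k = ker ∂_k / im ∂_{k+1}, so:

  H_0: rank C_0 − rank ∂_1 = 10 − 9 = 1, and the invariant factors of ∂_1 are all 1, so H_0 ≅ Z.

(K is a triangulation of the Klein bottle.)

H_0 = Z.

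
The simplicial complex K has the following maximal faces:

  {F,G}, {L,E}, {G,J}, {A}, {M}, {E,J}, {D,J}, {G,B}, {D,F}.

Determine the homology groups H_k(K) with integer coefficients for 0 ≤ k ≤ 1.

H_0 = Z^3,  H_1 = Z.

Fix the vertex order A < B < D < E < F < G < J < L < M and write every simplex with vertices in increasing order. Then dim K = 1 and the simplices of K are:

  0-simplices (9): A, B, D, E, F, G, J, L, M
  1-simplices (7): BG, DF, DJ, EJ, EL, FG, GJ

Hence C_0 ≅ Z^9, C_1 ≅ Z^7.

Boundary ∂_1: C_1 → C_0 sends each edge [p,q] (with p < q) to q − p.
The resulting 9×7 matrix has rank 6, and its Smith normal form has invariant factors (1,1,1,1,1,1).

Computing H_k = (kernel of ∂_k) / (image of ∂_{k+1}):

  H_0: rank C_0 − rank ∂_1 = 9 − 6 = 3, and the invariant factors of ∂_1 are all 1, so H_0 ≅ Z^3.
  H_1: rank ker ∂_1 − rank ∂_2 = (7 − 6) − 0 = 1, and there is no ∂_2, so H_1 ≅ Z.

As a check, the Euler characteristic is 9 − 7 = 2, which agrees with 3 − 1 = 2.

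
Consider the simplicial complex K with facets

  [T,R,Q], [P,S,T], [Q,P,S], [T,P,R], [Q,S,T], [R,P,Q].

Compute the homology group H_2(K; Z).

H_2 = Z.

Take the total order P < Q < R < S < T on the vertex set. Then K (dimension 2) consists of the simplices:

  0-simplices (5): P, Q, R, S, T
  1-simplices (9): PQ, PR, PS, PT, QR, QS, QT, RT, ST
  2-simplices (6): PQR, PQS, PRT, PST, QRT, QST

so the chain groups are C_0 ≅ Z^5, C_1 ≅ Z^9, C_2 ≅ Z^6.

Boundary ∂_1: C_1 → C_0 is given by ∂[p,q] = [q] − [p]. For instance
  ∂ST = T − S.
This gives a 5×9 integer matrix of rank 4; reducing to Smith normal form yields diagonal entries (1,1,1,1).

Boundary ∂_2: C_2 → C_1 acts by ∂[p,q,r] = [q,r] − [p,r] + [p,q]. For instance
  ∂PST = ST − PT + PS,
  ∂QRT = RT − QT + QR.
This gives a 9×6 integer matrix of rank 5; reducing to Smith normal form yields diagonal entries (1,1,1,1,1).

Computing H_k = (kernel of ∂_k) / (image of ∂_{k+1}):

  H_2: rank ker ∂_2 − rank ∂_3 = (6 − 5) − 0 = 1, and there is no ∂_3, so H_2 ≅ Z.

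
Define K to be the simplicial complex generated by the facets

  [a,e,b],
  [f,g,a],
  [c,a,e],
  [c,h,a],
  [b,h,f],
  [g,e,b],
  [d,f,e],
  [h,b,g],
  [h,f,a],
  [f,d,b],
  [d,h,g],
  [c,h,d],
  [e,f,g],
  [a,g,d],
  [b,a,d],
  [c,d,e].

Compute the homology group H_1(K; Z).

Fix the vertex order a < b < c < d < e < f < g < h and write every simplex with vertices in increasing order. Then dim K = 2 and the simplices of K are:

  0-simplices (8): a, b, c, d, e, f, g, h
  1-simplices (24): ab, ac, ad, ae, af, ag, ah, bd, be, bf, bg, bh, cd, ce, ch, de, df, dg, dh, ef, eg, fg, fh, gh
  2-simplices (16): abd, abe, ace, ach, adg, afg, afh, bdf, beg, bfh, bgh, cde, cdh, def, dgh, efg

Hence C_0 ≅ Z^8, C_1 ≅ Z^24, C_2 ≅ Z^16.

Boundary ∂_1: C_1 → C_0 is given by ∂[p,q] = [q] − [p]. For instance
  ∂df = f − d.
This gives a 8×24 integer matrix of rank 7; reducing to Smith normal form yields diagonal entries (1,1,1,1,1,1,1).

∂_2: C_2 → C_1 acts by ∂[p,q,r] = [q,r] − [p,r] + [p,q]. For instance
  ∂efg = fg − eg + ef,
  ∂bfh = fh − bh + bf.
The 24×16 boundary matrix has rank 15 and Smith normal form diag(1,1,1,1,1,1,1,1,1,1,1,1,1,1,1).

From H_k ≅ ker(∂_k) / im(∂_{k+1}) we obtain:

  H_1: rank ker ∂_1 − rank ∂_2 = (24 − 7) − 15 = 2, and the invariant factors of ∂_2 are all 1, so H_1 ≅ Z^2.

(K is a triangulation of the torus T^2.)

H_1 ≅ Z^2.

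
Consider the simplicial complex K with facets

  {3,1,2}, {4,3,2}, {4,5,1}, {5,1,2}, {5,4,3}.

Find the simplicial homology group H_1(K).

Take the total order 1 < 2 < 3 < 4 < 5 on the vertex set. Then K (dimension 2) consists of the simplices:

  0-simplices (5): [1], [2], [3], [4], [5]
  1-simplices (10): [1,2], [1,3], [1,4], [1,5], [2,3], [2,4], [2,5], [3,4], [3,5], [4,5]
  2-simplices (5): [1,2,3], [1,2,5], [1,4,5], [2,3,4], [3,4,5]

Hence C_0 ≅ Z^5, C_1 ≅ Z^10, C_2 ≅ Z^5.

∂_1: C_1 → C_0 sends each edge [p,q] (with p < q) to q − p. For instance
  ∂[3,4] = [4] − [3].
The resulting 5×10 matrix has rank 4, and its Smith normal form has invariant factors (1,1,1,1).

The boundary map ∂_2: C_2 → C_1 maps a triangle to the signed sum of its edges. For instance
  ∂[1,2,5] = [2,5] − [1,5] + [1,2],
  ∂[1,2,3] = [2,3] − [1,3] + [1,2].
This gives a 10×5 integer matrix of rank 5; reducing to Smith normal form yields diagonal entries (1,1,1,1,1).

Now H_k = ker ∂_k / im ∂_{k+1}, so:

  H_1: rank ker ∂_1 − rank ∂_2 = (10 − 4) − 5 = 1, and the invariant factors of ∂_2 are all 1, so H_1 ≅ Z.

(K is a triangulation of the Möbius band.)

H_1 ≅ Z.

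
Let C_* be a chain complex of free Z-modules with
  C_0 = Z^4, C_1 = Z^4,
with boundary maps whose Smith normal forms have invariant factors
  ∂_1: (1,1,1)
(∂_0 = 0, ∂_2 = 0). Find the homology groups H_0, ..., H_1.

H_0: b_0 = 4 − 0 − 3 = 1; torsion from ∂_1 factors > 1: none. So H_0 ≅ Z.
H_1: b_1 = 4 − 3 − 0 = 1; torsion from ∂_2 factors > 1: none. So H_1 ≅ Z.

H_0 ≅ Z,  H_1 ≅ Z.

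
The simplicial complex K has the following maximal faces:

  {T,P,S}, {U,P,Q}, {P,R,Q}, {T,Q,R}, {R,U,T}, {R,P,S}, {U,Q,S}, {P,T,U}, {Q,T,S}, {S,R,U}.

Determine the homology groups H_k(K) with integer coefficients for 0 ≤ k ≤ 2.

Take the total order P < Q < R < S < T < U on the vertex set. Then K (dimension 2) consists of the simplices:

  0-simplices (6): P, Q, R, S, T, U
  1-simplices (15): PQ, PR, PS, PT, PU, QR, QS, QT, QU, RS, RT, RU, ST, SU, TU
  2-simplices (10): PQR, PQU, PRS, PST, PTU, QRT, QST, QSU, RSU, RTU

Hence C_0 ≅ Z^6, C_1 ≅ Z^15, C_2 ≅ Z^10.

∂_1: C_1 → C_0 maps an edge to its endpoints' difference, ∂[p,q] = q − p.
The resulting 6×15 matrix has rank 5, and its Smith normal form has invariant factors (1,1,1,1,1).

The boundary map ∂_2: C_2 → C_1 acts by ∂[p,q,r] = [q,r] − [p,r] + [p,q]. For instance
  ∂PTU = TU − PU + PT,
  ∂PST = ST − PT + PS.
The resulting 15×10 matrix has rank 10, and its Smith normal form has invariant factors (1,1,1,1,1,1,1,1,1,2).

Reading off H_k = ker ∂_k / im ∂_{k+1}:

  H_0: rank C_0 − rank ∂_1 = 6 − 5 = 1, and the invariant factors of ∂_1 are all 1, so H_0 ≅ Z.
  H_1: rank ker ∂_1 − rank ∂_2 = (15 − 5) − 10 = 0, and ∂_2 has invariant factor 2 > 1, so H_1 ≅ Z/2.
  H_2: rank ker ∂_2 − rank ∂_3 = (10 − 10) − 0 = 0, and there is no ∂_3, so H_2 ≅ 0.

(K is a triangulation of the real projective plane RP^2.)

H_0 = Z,  H_1 = Z/2,  H_2 = 0.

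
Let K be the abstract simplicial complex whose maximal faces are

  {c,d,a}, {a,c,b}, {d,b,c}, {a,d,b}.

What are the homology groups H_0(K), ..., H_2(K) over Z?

H_0 ≅ Z,  H_1 = 0,  H_2 ≅ Z.

Take the total order a < b < c < d on the vertex set. Then K (dimension 2) consists of the simplices:

  0-simplices (4): a, b, c, d
  1-simplices (6): ab, ac, ad, bc, bd, cd
  2-simplices (4): abc, abd, acd, bcd

giving chain groups C_0 ≅ Z^4, C_1 ≅ Z^6, C_2 ≅ Z^4.

∂_1: C_1 → C_0 sends each edge [p,q] (with p < q) to q − p.
The resulting 4×6 matrix has rank 3, and its Smith normal form has invariant factors (1,1,1).

Boundary ∂_2: C_2 → C_1 sends each 2-simplex [p,q,r] to [q,r] − [p,r] + [p,q]. For instance
  ∂abc = bc − ac + ab,
  ∂acd = cd − ad + ac.
As a 6×4 matrix over Z this has rank 3, with invariant factors (1,1,1).

Reading off H_k = ker ∂_k / im ∂_{k+1}:

  H_0: rank C_0 − rank ∂_1 = 4 − 3 = 1, and the invariant factors of ∂_1 are all 1, so H_0 = Z.
  H_1: rank ker ∂_1 − rank ∂_2 = (6 − 3) − 3 = 0, and the invariant factors of ∂_2 are all 1, so H_1 = 0.
  H_2: rank ker ∂_2 − rank ∂_3 = (4 − 3) − 0 = 1, and there is no ∂_3, so H_2 = Z.

As a check, the Euler characteristic is 4 − 6 + 4 = 2, which agrees with 1 − 0 + 1 = 2.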